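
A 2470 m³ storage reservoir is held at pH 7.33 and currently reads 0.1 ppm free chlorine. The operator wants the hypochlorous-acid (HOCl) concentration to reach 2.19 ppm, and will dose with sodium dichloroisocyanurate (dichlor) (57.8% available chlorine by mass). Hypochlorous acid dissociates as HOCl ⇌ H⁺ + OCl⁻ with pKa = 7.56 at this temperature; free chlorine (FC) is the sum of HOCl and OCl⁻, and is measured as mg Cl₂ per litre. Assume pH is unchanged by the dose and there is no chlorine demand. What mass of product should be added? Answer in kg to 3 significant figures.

Volume: 2470 m³ = 2,470,000 L.
[OCl⁻]/[HOCl] = 10^(pH − pKa) = 10^(7.33 − 7.56) = 0.5888; fraction as HOCl = 1/(1 + 0.5888) = 0.6294.
Free chlorine required for 2.19 ppm HOCl: 2.19 / 0.6294 = 3.48 ppm.
FC to add: 3.48 − 0.1 = 3.38 mg/L as Cl₂.
Cl₂ equivalent: 3.38 mg/L × 2,470,000 L = 8348 g.
Product at 57.8% available Cl: 8348 / 0.578 = 14,440 g.

14.4 kg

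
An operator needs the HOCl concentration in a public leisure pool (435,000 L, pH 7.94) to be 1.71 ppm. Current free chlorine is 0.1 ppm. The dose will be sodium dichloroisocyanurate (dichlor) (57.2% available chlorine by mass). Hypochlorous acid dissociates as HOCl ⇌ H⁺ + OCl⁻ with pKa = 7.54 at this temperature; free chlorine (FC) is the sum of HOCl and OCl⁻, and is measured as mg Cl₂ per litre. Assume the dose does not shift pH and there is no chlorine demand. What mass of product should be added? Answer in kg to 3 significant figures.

4.49 kg

[OCl⁻]/[HOCl] = 10^(pH − pKa) = 10^(7.94 − 7.54) = 2.512; fraction as HOCl = 1/(1 + 2.512) = 0.2847.
Free chlorine required for 1.71 ppm HOCl: 1.71 / 0.2847 = 6.005 ppm.
FC to add: 6.005 − 0.1 = 5.905 mg/L as Cl₂.
Cl₂ equivalent: 5.905 mg/L × 435,000 L = 2569 g.
Product at 57.2% available Cl: 2569 / 0.572 = 4491 g.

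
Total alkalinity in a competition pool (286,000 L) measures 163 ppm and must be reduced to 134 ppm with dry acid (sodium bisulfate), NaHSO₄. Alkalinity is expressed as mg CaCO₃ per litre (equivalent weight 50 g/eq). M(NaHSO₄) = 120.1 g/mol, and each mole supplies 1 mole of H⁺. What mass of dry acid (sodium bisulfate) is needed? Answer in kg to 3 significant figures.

Alkalinity to neutralize: (163 − 134) = 29 mg/L as CaCO₃ × 286,000 L = 8294 g as CaCO₃.
Equivalents of H⁺ required: 8294 ÷ 50 g/eq = 165.9 eq = 165.9 mol NaHSO₄.
Mass of NaHSO₄: 165.9 × 120.1 = 19,920 g.

19.9 kg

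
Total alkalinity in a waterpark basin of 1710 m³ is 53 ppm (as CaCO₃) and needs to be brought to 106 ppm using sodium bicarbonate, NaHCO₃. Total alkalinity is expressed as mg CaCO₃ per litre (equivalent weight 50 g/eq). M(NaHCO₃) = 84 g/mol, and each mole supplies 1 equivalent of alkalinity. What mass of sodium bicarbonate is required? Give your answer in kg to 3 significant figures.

Volume: 1710 m³ = 1,710,000 L.
Alkalinity to add: (106 − 53) = 53 mg/L as CaCO₃ × 1,710,000 L = 90,630 g as CaCO₃.
Equivalents: 90,630 g ÷ 50 g/eq = 1813 eq.
NaHCO₃ supplies 1 eq per mole → 1813 mol.
Mass: 1813 mol × 84 g/mol = 152,300 g.

152 kg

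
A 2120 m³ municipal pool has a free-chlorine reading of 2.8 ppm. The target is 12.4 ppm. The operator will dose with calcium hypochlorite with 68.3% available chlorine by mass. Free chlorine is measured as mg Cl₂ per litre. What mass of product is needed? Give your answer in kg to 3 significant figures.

29.8 kg

Volume: 2120 m³ = 2,120,000 L.
Chlorine deficit: 12.4 − 2.8 = 9.6 ppm = 9.6 mg/L as Cl₂.
Cl₂ equivalent needed: 9.6 mg/L × 2,120,000 L = 20,350,000 mg = 20,350 g.
Product at 68.3% available chlorine: 20,350 / 0.683 = 29,800 g.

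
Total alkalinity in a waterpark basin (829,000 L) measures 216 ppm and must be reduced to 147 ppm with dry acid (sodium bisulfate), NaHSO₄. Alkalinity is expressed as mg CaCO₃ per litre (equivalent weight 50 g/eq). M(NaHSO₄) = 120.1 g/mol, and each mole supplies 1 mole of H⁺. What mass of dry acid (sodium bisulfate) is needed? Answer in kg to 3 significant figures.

137 kg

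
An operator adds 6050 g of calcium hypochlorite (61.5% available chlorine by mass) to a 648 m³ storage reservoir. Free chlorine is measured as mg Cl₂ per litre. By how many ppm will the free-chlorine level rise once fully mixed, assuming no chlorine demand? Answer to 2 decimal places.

5.74 ppm

Volume: 648 m³ = 648,000 L.
Available chlorine delivered: 6050 g × 0.615 = 3721 g as Cl₂.
Concentration rise: 3721 g / 648,000 L = 5.742 mg/L = 5.74 ppm.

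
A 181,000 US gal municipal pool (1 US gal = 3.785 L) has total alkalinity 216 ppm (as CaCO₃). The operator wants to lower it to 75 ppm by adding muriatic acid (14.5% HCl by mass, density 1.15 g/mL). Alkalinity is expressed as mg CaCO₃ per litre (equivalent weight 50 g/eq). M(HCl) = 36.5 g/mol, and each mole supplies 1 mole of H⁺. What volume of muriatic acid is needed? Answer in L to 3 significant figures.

423 L

Volume: 181,000 US gal × 3.785 L/gal = 685,085 L.
Alkalinity to neutralize: (216 − 75) = 141 mg/L as CaCO₃ × 685,085 L = 96,600 g as CaCO₃.
Equivalents of H⁺ required: 96,600 ÷ 50 g/eq = 1932 eq = 1932 mol HCl.
Mass of HCl: 1932 × 36.5 = 70,520 g.
Mass of 14.5% solution: 70,520 / 0.145 = 486,300 g.
Volume: 486,300 g ÷ 1.15 g/mL = 422,900 mL.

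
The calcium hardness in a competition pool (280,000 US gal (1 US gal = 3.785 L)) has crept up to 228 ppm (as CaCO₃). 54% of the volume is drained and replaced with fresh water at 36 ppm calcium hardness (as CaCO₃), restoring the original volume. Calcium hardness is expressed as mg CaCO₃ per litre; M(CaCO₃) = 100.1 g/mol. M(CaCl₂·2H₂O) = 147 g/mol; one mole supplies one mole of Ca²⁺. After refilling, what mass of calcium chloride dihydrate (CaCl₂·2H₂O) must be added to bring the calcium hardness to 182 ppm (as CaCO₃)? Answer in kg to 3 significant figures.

89.8 kg

Volume: 280,000 US gal × 3.785 L/gal = 1,059,800 L.
After draining 54% and refilling: 228 × 0.46 + 36 × 0.54 = 124.32 ppm.
Deficit to target: 182 − 124.32 = 57.68 mg/L.
As CaCO₃: 57.68 mg/L × 1,059,800 L = 61,130 g; ÷ 100.1 = 610.7 mol Ca²⁺.
Mass: 610.7 × 147 = 89,770 g.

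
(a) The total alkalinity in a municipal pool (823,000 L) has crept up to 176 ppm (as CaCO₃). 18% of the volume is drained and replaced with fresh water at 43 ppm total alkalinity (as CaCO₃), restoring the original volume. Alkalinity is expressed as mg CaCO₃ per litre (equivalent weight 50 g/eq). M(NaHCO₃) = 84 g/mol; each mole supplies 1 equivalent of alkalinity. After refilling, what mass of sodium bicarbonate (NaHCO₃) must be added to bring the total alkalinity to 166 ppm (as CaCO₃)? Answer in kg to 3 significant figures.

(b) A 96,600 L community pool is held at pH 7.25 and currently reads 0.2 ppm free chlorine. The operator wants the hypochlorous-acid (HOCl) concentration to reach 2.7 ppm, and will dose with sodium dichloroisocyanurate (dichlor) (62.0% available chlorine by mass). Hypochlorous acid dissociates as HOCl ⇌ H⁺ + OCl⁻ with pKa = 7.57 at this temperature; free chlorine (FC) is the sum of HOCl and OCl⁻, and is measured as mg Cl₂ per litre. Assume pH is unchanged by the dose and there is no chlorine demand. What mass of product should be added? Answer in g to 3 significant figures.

(a) After draining 18% and refilling: 176 × 0.82 + 43 × 0.18 = 152.06 ppm.
(a) Deficit to target: 166 − 152.06 = 13.94 mg/L.
(a) As CaCO₃: 13.94 mg/L × 823,000 L = 11,470 g; ÷ 50 g/eq ÷ 1 = 229.5 mol NaHCO₃.
(a) Mass: 229.5 × 84 = 19,270 g.

(b) [OCl⁻]/[HOCl] = 10^(pH − pKa) = 10^(7.25 − 7.57) = 0.4786; fraction as HOCl = 1/(1 + 0.4786) = 0.6763.
(b) Free chlorine required for 2.7 ppm HOCl: 2.7 / 0.6763 = 3.992 ppm.
(b) FC to add: 3.992 − 0.2 = 3.792 mg/L as Cl₂.
(b) Cl₂ equivalent: 3.792 mg/L × 96,600 L = 366.3 g.
(b) Product at 62.0% available Cl: 366.3 / 0.62 = 590.9 g.

(a) 19.3 kg; (b) 591 g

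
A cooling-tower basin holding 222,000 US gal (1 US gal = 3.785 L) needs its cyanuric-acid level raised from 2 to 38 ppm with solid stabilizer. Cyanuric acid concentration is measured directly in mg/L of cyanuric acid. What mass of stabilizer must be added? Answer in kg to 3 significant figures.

Volume: 222,000 US gal × 3.785 L/gal = 840,270 L.
CYA to add: (38 − 2) = 36 mg/L × 840,270 L = 30,250 g cyanuric acid.

30.2 kg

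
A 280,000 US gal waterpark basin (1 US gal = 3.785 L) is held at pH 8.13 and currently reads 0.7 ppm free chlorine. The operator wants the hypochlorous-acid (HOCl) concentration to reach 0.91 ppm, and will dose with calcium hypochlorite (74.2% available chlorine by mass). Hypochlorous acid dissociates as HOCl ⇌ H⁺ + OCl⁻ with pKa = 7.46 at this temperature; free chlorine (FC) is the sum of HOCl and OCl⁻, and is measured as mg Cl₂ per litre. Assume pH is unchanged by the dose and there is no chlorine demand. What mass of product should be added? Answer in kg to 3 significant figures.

Volume: 280,000 US gal × 3.785 L/gal = 1,059,800 L.
[OCl⁻]/[HOCl] = 10^(pH − pKa) = 10^(8.13 − 7.46) = 4.677; fraction as HOCl = 1/(1 + 4.677) = 0.1761.
Free chlorine required for 0.91 ppm HOCl: 0.91 / 0.1761 = 5.166 ppm.
FC to add: 5.166 − 0.7 = 4.466 mg/L as Cl₂.
Cl₂ equivalent: 4.466 mg/L × 1,059,800 L = 4733 g.
Product at 74.2% available Cl: 4733 / 0.742 = 6379 g.

6.38 kg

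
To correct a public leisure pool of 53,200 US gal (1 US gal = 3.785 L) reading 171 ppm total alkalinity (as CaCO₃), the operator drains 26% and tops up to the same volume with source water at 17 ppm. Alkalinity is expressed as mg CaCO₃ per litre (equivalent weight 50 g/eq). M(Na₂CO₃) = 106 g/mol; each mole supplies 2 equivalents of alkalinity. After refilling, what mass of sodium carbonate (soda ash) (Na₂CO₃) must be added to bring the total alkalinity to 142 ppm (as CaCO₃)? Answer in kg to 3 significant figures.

2.36 kg

Volume: 53,200 US gal × 3.785 L/gal = 201,362 L.
After draining 26% and refilling: 171 × 0.74 + 17 × 0.26 = 130.96 ppm.
Deficit to target: 142 − 130.96 = 11.04 mg/L.
As CaCO₃: 11.04 mg/L × 201,362 L = 2223 g; ÷ 50 g/eq ÷ 2 = 22.23 mol Na₂CO₃.
Mass: 22.23 × 106 = 2356 g.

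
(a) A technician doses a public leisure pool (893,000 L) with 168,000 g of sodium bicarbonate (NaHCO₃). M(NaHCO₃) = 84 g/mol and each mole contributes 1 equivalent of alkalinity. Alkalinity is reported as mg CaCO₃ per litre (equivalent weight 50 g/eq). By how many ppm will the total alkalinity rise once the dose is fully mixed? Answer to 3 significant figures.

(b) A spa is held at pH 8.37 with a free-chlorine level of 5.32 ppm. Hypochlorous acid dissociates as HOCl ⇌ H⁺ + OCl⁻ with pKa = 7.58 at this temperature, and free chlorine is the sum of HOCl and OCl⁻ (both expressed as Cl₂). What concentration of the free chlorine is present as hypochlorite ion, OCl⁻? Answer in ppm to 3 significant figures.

(a) 112 ppm; (b) 4.58 ppm

(a) Moles of NaHCO₃: 168,000 g ÷ 84 g/mol = 2000 mol → 2000 eq of alkalinity.
(a) As CaCO₃: 2000 eq × 50 g/eq = 100,000 g.
(a) Rise: 100,000 g / 893,000 L × 1000 = 112 mg/L.

(b) [OCl⁻]/[HOCl] = 10^(pH − pKa) = 10^(8.37 − 7.58) = 10^0.79 = 6.166.
(b) Fraction as HOCl = 1 / (1 + 6.166) = 0.1395.
(b) OCl⁻ = (1 − 0.1395) × 5.32 ppm = 4.578 ppm.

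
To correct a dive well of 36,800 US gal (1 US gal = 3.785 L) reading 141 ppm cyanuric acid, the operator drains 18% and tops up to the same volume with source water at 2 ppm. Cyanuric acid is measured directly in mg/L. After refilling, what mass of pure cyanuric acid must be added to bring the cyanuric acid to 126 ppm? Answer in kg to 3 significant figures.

Volume: 36,800 US gal × 3.785 L/gal = 139,288 L.
After draining 18% and refilling: 141 × 0.82 + 2 × 0.18 = 115.98 ppm.
Deficit to target: 126 − 115.98 = 10.02 mg/L.
Mass: 10.02 mg/L × 139,288 L = 1396 g cyanuric acid.

1.40 kg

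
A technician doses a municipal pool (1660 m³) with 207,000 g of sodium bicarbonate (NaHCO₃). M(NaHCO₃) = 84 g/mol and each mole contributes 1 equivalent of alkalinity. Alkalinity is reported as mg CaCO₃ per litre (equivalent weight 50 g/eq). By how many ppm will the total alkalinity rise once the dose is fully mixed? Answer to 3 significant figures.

Volume: 1660 m³ = 1,660,000 L.
Moles of NaHCO₃: 207,000 g ÷ 84 g/mol = 2464 mol → 2464 eq of alkalinity.
As CaCO₃: 2464 eq × 50 g/eq = 123,200 g.
Rise: 123,200 g / 1,660,000 L × 1000 = 74.23 mg/L.

74.2 ppm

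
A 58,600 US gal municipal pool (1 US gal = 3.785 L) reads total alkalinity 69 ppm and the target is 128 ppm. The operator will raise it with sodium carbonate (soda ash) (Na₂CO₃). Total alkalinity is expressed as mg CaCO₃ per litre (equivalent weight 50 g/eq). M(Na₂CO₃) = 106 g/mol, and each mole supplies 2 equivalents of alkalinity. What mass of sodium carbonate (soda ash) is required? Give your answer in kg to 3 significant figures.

13.9 kg

Volume: 58,600 US gal × 3.785 L/gal = 221,801 L.
Alkalinity to add: (128 − 69) = 59 mg/L as CaCO₃ × 221,801 L = 13,090 g as CaCO₃.
Equivalents: 13,090 g ÷ 50 g/eq = 261.7 eq.
Each mole of Na₂CO₃ supplies 2 eq, so 261.7 / 2 = 130.9 mol.
Mass: 130.9 mol × 106 g/mol = 13,870 g.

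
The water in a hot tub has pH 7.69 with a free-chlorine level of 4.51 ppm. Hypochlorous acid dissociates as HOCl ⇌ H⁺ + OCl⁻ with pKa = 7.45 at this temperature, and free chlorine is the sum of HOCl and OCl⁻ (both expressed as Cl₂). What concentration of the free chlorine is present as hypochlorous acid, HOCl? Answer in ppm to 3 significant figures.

[OCl⁻]/[HOCl] = 10^(pH − pKa) = 10^(7.69 − 7.45) = 10^0.24 = 1.738.
Fraction as HOCl = 1 / (1 + 1.738) = 0.3653.
HOCl = 0.3653 × 4.51 ppm = 1.647 ppm.

1.65 ppm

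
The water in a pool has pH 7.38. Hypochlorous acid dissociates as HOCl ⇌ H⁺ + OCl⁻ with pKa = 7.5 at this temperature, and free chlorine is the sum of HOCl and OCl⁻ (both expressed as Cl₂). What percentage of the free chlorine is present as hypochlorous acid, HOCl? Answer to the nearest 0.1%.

[OCl⁻]/[HOCl] = 10^(pH − pKa) = 10^(7.38 − 7.5) = 10^-0.12 = 0.7586.
Fraction as HOCl = 1 / (1 + 0.7586) = 0.5686.

56.9%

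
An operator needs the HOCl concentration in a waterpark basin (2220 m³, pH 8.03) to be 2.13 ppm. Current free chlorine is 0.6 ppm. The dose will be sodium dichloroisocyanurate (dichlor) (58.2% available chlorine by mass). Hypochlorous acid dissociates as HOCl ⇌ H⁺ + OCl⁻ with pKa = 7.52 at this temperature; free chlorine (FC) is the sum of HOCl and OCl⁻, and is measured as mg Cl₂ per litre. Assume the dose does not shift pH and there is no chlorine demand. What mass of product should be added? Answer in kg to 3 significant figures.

32.1 kg

Volume: 2220 m³ = 2,220,000 L.
[OCl⁻]/[HOCl] = 10^(pH − pKa) = 10^(8.03 − 7.52) = 3.236; fraction as HOCl = 1/(1 + 3.236) = 0.2361.
Free chlorine required for 2.13 ppm HOCl: 2.13 / 0.2361 = 9.023 ppm.
FC to add: 9.023 − 0.6 = 8.423 mg/L as Cl₂.
Cl₂ equivalent: 8.423 mg/L × 2,220,000 L = 18,700 g.
Product at 58.2% available Cl: 18,700 / 0.582 = 32,130 g.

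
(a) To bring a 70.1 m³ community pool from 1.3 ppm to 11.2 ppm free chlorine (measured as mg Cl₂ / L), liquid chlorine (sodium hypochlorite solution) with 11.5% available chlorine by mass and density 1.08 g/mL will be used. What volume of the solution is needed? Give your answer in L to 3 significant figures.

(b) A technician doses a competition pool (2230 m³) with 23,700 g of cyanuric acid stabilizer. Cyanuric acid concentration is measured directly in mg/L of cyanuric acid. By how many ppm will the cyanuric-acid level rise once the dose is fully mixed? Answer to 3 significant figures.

(a) Volume: 70.1 m³ = 70,100 L.
(a) Chlorine deficit: 11.2 − 1.3 = 9.9 ppm = 9.9 mg/L as Cl₂.
(a) Cl₂ equivalent needed: 9.9 mg/L × 70,100 L = 694,000 mg = 694 g.
(a) Product at 11.5% available chlorine: 694 / 0.115 = 6035 g.
(a) Volume at density 1.08 g/mL: 6035 g ÷ 1.08 g/mL = 5588 mL.

(b) Volume: 2230 m³ = 2,230,000 L.
(b) Rise: 23,700 g / 2,230,000 L × 1000 = 10.63 mg/L.

(a) 5.59 L; (b) 10.6 ppm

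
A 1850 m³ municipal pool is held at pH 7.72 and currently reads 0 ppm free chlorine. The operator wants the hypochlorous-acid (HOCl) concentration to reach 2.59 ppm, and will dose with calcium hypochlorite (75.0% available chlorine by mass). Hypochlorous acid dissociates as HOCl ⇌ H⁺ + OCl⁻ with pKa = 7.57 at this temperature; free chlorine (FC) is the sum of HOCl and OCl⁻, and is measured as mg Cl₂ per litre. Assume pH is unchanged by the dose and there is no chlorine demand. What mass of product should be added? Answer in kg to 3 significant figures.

Volume: 1850 m³ = 1,850,000 L.
[OCl⁻]/[HOCl] = 10^(pH − pKa) = 10^(7.72 − 7.57) = 1.413; fraction as HOCl = 1/(1 + 1.413) = 0.4145.
Free chlorine required for 2.59 ppm HOCl: 2.59 / 0.4145 = 6.248 ppm.
FC to add: 6.248 − 0 = 6.248 mg/L as Cl₂.
Cl₂ equivalent: 6.248 mg/L × 1,850,000 L = 11,560 g.
Product at 75.0% available Cl: 11,560 / 0.75 = 15,410 g.

15.4 kg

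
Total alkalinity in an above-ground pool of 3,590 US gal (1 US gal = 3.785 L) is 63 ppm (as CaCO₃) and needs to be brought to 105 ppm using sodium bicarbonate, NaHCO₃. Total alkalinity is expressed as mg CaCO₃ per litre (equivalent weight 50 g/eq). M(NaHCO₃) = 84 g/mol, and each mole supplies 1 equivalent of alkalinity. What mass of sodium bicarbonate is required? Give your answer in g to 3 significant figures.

Volume: 3,590 US gal × 3.785 L/gal = 13,588 L.
Alkalinity to add: (105 − 63) = 42 mg/L as CaCO₃ × 13,588 L = 570.7 g as CaCO₃.
Equivalents: 570.7 g ÷ 50 g/eq = 11.41 eq.
NaHCO₃ supplies 1 eq per mole → 11.41 mol.
Mass: 11.41 mol × 84 g/mol = 958.8 g.

959 g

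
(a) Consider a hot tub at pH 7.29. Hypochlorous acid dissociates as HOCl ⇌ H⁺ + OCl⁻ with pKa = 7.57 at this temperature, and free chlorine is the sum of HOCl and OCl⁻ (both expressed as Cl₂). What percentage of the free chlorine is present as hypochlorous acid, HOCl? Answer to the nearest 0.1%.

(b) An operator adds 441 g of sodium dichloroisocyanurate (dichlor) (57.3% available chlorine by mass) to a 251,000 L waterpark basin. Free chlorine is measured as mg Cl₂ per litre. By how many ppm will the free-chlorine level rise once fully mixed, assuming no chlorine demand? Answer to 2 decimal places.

(a) 65.6%; (b) 1.01 ppm

(a) [OCl⁻]/[HOCl] = 10^(pH − pKa) = 10^(7.29 − 7.57) = 10^-0.28 = 0.5248.
(a) Fraction as HOCl = 1 / (1 + 0.5248) = 0.6558.

(b) Available chlorine delivered: 441 g × 0.573 = 252.7 g as Cl₂.
(b) Concentration rise: 252.7 g / 251,000 L = 1.007 mg/L = 1.01 ppm.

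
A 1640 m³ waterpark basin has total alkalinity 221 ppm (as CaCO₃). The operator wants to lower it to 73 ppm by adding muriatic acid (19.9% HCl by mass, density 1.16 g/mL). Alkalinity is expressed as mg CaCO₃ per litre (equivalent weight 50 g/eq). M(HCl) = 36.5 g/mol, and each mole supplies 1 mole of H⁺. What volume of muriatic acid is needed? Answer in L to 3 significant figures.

Volume: 1640 m³ = 1,640,000 L.
Alkalinity to neutralize: (221 − 73) = 148 mg/L as CaCO₃ × 1,640,000 L = 242,700 g as CaCO₃.
Equivalents of H⁺ required: 242,700 ÷ 50 g/eq = 4854 eq = 4854 mol HCl.
Mass of HCl: 4854 × 36.5 = 177,200 g.
Mass of 19.9% solution: 177,200 / 0.199 = 890,400 g.
Volume: 890,400 g ÷ 1.16 g/mL = 767,600 mL.

768 L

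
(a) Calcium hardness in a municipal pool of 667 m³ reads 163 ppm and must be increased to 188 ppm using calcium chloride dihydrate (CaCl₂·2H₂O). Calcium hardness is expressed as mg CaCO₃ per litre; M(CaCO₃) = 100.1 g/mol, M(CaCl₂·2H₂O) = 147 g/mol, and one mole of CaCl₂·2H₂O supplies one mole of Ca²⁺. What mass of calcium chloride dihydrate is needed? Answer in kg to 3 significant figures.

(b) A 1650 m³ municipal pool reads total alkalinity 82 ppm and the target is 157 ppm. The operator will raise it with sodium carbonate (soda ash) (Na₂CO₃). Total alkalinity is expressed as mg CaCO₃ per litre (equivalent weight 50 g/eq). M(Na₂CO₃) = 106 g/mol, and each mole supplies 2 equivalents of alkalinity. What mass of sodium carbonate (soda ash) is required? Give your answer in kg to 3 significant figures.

(a) Volume: 667 m³ = 667,000 L.
(a) Hardness to add: (188 − 163) = 25 mg/L as CaCO₃ × 667,000 L = 16,680 g as CaCO₃.
(a) Moles of Ca²⁺ (1 mol Ca²⁺ ≡ 1 mol CaCO₃): 16,680 / 100.1 g/mol = 166.6 mol.
(a) Mass of CaCl₂·2H₂O: 166.6 × 147 = 24,490 g.

(b) Volume: 1650 m³ = 1,650,000 L.
(b) Alkalinity to add: (157 − 82) = 75 mg/L as CaCO₃ × 1,650,000 L = 123,800 g as CaCO₃.
(b) Equivalents: 123,800 g ÷ 50 g/eq = 2475 eq.
(b) Each mole of Na₂CO₃ supplies 2 eq, so 2475 / 2 = 1238 mol.
(b) Mass: 1238 mol × 106 g/mol = 131,200 g.

(a) 24.5 kg; (b) 131 kg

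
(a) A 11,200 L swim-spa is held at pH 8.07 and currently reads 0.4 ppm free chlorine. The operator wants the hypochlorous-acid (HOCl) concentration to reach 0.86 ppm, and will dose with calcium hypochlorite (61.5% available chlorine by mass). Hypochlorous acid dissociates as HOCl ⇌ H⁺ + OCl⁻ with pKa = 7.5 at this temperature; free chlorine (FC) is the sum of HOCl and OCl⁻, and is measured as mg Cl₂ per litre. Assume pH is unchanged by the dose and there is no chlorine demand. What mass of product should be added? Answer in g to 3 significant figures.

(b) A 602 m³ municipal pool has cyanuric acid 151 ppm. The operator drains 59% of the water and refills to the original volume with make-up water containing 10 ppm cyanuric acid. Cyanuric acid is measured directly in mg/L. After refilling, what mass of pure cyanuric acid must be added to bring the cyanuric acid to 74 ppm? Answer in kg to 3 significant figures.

(a) 66.6 g; (b) 3.73 kg

(a) [OCl⁻]/[HOCl] = 10^(pH − pKa) = 10^(8.07 − 7.5) = 3.715; fraction as HOCl = 1/(1 + 3.715) = 0.2121.
(a) Free chlorine required for 0.86 ppm HOCl: 0.86 / 0.2121 = 4.055 ppm.
(a) FC to add: 4.055 − 0.4 = 3.655 mg/L as Cl₂.
(a) Cl₂ equivalent: 3.655 mg/L × 11,200 L = 40.94 g.
(a) Product at 61.5% available Cl: 40.94 / 0.615 = 66.57 g.

(b) Volume: 602 m³ = 602,000 L.
(b) After draining 59% and refilling: 151 × 0.41 + 10 × 0.59 = 67.81 ppm.
(b) Deficit to target: 74 − 67.81 = 6.19 mg/L.
(b) Mass: 6.19 mg/L × 602,000 L = 3726 g cyanuric acid.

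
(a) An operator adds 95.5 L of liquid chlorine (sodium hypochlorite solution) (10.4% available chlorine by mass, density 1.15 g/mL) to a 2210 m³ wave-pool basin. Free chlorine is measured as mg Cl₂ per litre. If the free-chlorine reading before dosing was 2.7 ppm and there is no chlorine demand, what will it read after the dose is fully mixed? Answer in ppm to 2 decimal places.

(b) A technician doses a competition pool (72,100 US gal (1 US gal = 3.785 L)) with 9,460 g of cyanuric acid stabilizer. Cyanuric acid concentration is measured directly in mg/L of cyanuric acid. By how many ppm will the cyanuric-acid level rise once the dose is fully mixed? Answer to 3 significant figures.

(a) 7.87 ppm; (b) 34.7 ppm

(a) Volume: 2210 m³ = 2,210,000 L.
(a) Mass of solution: 95.5 L × 1000 mL/L × 1.15 g/mL = 109,800 g.
(a) Available chlorine delivered: 109,800 g × 0.104 = 11,420 g as Cl₂.
(a) Concentration rise: 11,420 g / 2,210,000 L = 5.168 mg/L = 5.17 ppm.
(a) Final FC: 2.7 + 5.17 = 7.87 ppm.

(b) Volume: 72,100 US gal × 3.785 L/gal = 272,898 L.
(b) Rise: 9,460 g / 272,898 L × 1000 = 34.66 mg/L.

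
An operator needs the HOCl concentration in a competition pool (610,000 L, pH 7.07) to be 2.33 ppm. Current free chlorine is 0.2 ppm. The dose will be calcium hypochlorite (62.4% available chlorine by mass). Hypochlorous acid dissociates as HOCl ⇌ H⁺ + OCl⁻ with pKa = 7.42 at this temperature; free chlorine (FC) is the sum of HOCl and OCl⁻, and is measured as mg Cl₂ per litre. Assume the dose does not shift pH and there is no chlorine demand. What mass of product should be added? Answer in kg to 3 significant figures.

[OCl⁻]/[HOCl] = 10^(pH − pKa) = 10^(7.07 − 7.42) = 0.4467; fraction as HOCl = 1/(1 + 0.4467) = 0.6912.
Free chlorine required for 2.33 ppm HOCl: 2.33 / 0.6912 = 3.371 ppm.
FC to add: 3.371 − 0.2 = 3.171 mg/L as Cl₂.
Cl₂ equivalent: 3.171 mg/L × 610,000 L = 1934 g.
Product at 62.4% available Cl: 1934 / 0.624 = 3100 g.

3.10 kg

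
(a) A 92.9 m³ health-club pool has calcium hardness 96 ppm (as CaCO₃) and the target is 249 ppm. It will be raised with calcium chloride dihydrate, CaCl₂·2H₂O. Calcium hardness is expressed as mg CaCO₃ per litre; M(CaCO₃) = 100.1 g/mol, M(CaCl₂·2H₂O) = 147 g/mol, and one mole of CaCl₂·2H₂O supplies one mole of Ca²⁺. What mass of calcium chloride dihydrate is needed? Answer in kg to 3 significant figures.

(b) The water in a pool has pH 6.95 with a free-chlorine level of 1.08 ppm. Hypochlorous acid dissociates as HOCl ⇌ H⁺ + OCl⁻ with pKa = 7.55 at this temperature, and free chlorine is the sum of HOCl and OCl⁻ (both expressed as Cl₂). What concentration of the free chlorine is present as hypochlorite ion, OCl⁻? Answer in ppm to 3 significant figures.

(a) Volume: 92.9 m³ = 92,900 L.
(a) Hardness to add: (249 − 96) = 153 mg/L as CaCO₃ × 92,900 L = 14,210 g as CaCO₃.
(a) Moles of Ca²⁺ (1 mol Ca²⁺ ≡ 1 mol CaCO₃): 14,210 / 100.1 g/mol = 142 mol.
(a) Mass of CaCl₂·2H₂O: 142 × 147 = 20,870 g.

(b) [OCl⁻]/[HOCl] = 10^(pH − pKa) = 10^(6.95 − 7.55) = 10^-0.60 = 0.2512.
(b) Fraction as HOCl = 1 / (1 + 0.2512) = 0.7992.
(b) OCl⁻ = (1 − 0.7992) × 1.08 ppm = 0.2168 ppm.

(a) 20.9 kg; (b) 0.217 ppm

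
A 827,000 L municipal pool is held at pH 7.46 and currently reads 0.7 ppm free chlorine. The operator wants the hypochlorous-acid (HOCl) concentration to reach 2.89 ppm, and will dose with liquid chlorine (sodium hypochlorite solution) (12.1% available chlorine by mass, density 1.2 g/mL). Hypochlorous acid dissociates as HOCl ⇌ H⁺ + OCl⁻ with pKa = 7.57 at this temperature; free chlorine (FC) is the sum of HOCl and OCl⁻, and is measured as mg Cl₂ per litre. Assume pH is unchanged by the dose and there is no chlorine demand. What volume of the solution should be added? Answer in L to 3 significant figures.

25.3 L

[OCl⁻]/[HOCl] = 10^(pH − pKa) = 10^(7.46 − 7.57) = 0.7762; fraction as HOCl = 1/(1 + 0.7762) = 0.563.
Free chlorine required for 2.89 ppm HOCl: 2.89 / 0.563 = 5.133 ppm.
FC to add: 5.133 − 0.7 = 4.433 mg/L as Cl₂.
Cl₂ equivalent: 4.433 mg/L × 827,000 L = 3666 g.
Product at 12.1% available Cl: 3666 / 0.121 = 30,300 g.
Volume: 30,300 g ÷ 1.2 g/mL = 25,250 mL.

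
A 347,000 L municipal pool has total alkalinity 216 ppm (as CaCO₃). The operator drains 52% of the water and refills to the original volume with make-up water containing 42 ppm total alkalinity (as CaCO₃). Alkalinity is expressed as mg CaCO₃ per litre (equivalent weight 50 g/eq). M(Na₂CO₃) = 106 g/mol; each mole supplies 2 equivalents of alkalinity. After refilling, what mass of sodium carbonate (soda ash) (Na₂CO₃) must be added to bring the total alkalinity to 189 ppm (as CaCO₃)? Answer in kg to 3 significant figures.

23.3 kg

After draining 52% and refilling: 216 × 0.48 + 42 × 0.52 = 125.52 ppm.
Deficit to target: 189 − 125.52 = 63.48 mg/L.
As CaCO₃: 63.48 mg/L × 347,000 L = 22,030 g; ÷ 50 g/eq ÷ 2 = 220.3 mol Na₂CO₃.
Mass: 220.3 × 106 = 23,350 g.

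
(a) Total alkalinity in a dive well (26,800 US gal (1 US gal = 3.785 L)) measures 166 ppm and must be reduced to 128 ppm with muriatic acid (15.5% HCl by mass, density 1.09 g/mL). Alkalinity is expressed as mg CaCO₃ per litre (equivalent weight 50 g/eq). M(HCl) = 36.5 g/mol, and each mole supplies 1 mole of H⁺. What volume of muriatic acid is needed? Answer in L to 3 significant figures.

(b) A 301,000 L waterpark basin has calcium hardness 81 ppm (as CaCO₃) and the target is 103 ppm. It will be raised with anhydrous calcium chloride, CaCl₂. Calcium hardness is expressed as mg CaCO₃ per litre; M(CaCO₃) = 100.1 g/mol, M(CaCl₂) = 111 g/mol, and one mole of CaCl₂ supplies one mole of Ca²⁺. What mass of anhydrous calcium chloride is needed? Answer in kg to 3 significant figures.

(a) 16.7 L; (b) 7.34 kg

(a) Volume: 26,800 US gal × 3.785 L/gal = 101,438 L.
(a) Alkalinity to neutralize: (166 − 128) = 38 mg/L as CaCO₃ × 101,438 L = 3855 g as CaCO₃.
(a) Equivalents of H⁺ required: 3855 ÷ 50 g/eq = 77.09 eq = 77.09 mol HCl.
(a) Mass of HCl: 77.09 × 36.5 = 2814 g.
(a) Mass of 15.5% solution: 2814 / 0.155 = 18,150 g.
(a) Volume: 18,150 g ÷ 1.09 g/mL = 16,660 mL.

(b) Hardness to add: (103 − 81) = 22 mg/L as CaCO₃ × 301,000 L = 6622 g as CaCO₃.
(b) Moles of Ca²⁺ (1 mol Ca²⁺ ≡ 1 mol CaCO₃): 6622 / 100.1 g/mol = 66.15 mol.
(b) Mass of CaCl₂: 66.15 × 111 = 7343 g.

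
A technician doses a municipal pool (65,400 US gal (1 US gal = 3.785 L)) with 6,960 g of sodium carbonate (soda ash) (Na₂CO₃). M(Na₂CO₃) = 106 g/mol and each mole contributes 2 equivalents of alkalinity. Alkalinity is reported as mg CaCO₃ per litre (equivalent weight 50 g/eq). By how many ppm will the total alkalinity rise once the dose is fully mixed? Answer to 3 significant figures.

26.5 ppm

Volume: 65,400 US gal × 3.785 L/gal = 247,539 L.
Moles of Na₂CO₃: 6,960 g ÷ 106 g/mol = 65.66 mol → 131.3 eq of alkalinity.
As CaCO₃: 131.3 eq × 50 g/eq = 6566 g.
Rise: 6566 g / 247,539 L × 1000 = 26.53 mg/L.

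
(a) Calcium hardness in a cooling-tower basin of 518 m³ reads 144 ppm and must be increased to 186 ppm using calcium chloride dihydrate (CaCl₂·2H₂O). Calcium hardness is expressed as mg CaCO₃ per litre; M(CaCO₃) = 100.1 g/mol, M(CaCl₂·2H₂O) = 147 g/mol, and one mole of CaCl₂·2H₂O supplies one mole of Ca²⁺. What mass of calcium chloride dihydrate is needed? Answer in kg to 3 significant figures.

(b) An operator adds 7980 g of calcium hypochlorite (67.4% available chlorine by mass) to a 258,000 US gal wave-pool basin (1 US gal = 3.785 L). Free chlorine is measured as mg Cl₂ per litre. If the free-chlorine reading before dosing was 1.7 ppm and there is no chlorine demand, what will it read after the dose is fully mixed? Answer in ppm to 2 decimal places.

(a) Volume: 518 m³ = 518,000 L.
(a) Hardness to add: (186 − 144) = 42 mg/L as CaCO₃ × 518,000 L = 21,760 g as CaCO₃.
(a) Moles of Ca²⁺ (1 mol Ca²⁺ ≡ 1 mol CaCO₃): 21,760 / 100.1 g/mol = 217.3 mol.
(a) Mass of CaCl₂·2H₂O: 217.3 × 147 = 31,950 g.

(b) Volume: 258,000 US gal × 3.785 L/gal = 976,530 L.
(b) Available chlorine delivered: 7980 g × 0.674 = 5379 g as Cl₂.
(b) Concentration rise: 5379 g / 976,530 L = 5.508 mg/L = 5.51 ppm.
(b) Final FC: 1.7 + 5.51 = 7.21 ppm.

(a) 31.9 kg; (b) 7.21 ppm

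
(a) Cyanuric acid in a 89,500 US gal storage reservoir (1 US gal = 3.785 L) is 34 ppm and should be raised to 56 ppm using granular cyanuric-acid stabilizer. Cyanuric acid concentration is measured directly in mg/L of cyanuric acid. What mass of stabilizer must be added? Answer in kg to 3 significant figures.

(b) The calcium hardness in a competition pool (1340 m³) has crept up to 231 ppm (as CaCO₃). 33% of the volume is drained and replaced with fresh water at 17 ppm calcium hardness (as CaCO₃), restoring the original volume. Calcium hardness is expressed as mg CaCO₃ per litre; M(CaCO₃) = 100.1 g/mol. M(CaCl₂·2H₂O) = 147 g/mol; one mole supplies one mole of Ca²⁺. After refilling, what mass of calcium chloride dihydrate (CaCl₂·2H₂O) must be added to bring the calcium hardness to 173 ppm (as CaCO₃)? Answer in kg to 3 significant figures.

(a) Volume: 89,500 US gal × 3.785 L/gal = 338,758 L.
(a) CYA to add: (56 − 34) = 22 mg/L × 338,758 L = 7453 g cyanuric acid.

(b) Volume: 1340 m³ = 1,340,000 L.
(b) After draining 33% and refilling: 231 × 0.67 + 17 × 0.33 = 160.38 ppm.
(b) Deficit to target: 173 − 160.38 = 12.62 mg/L.
(b) As CaCO₃: 12.62 mg/L × 1,340,000 L = 16,910 g; ÷ 100.1 = 168.9 mol Ca²⁺.
(b) Mass: 168.9 × 147 = 24,830 g.

(a) 7.45 kg; (b) 24.8 kg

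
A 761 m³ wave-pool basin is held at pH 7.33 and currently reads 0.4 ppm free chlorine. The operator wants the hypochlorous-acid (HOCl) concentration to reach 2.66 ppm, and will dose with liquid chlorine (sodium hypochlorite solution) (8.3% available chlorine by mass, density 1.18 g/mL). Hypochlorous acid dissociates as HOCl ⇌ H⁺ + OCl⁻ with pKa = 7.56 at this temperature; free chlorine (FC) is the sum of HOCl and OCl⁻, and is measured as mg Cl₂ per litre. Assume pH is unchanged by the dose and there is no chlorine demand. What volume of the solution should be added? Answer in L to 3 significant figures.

Volume: 761 m³ = 761,000 L.
[OCl⁻]/[HOCl] = 10^(pH − pKa) = 10^(7.33 − 7.56) = 0.5888; fraction as HOCl = 1/(1 + 0.5888) = 0.6294.
Free chlorine required for 2.66 ppm HOCl: 2.66 / 0.6294 = 4.226 ppm.
FC to add: 4.226 − 0.4 = 3.826 mg/L as Cl₂.
Cl₂ equivalent: 3.826 mg/L × 761,000 L = 2912 g.
Product at 8.3% available Cl: 2912 / 0.083 = 35,080 g.
Volume: 35,080 g ÷ 1.18 g/mL = 29,730 mL.

29.7 L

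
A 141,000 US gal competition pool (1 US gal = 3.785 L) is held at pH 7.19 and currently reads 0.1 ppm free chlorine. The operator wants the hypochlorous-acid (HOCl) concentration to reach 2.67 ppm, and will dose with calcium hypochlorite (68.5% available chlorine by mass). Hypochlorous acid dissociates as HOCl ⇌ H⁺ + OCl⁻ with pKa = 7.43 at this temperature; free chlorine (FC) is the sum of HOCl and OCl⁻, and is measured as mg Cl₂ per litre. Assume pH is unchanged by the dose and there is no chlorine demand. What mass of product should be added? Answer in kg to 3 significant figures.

Volume: 141,000 US gal × 3.785 L/gal = 533,685 L.
[OCl⁻]/[HOCl] = 10^(pH − pKa) = 10^(7.19 − 7.43) = 0.5754; fraction as HOCl = 1/(1 + 0.5754) = 0.6347.
Free chlorine required for 2.67 ppm HOCl: 2.67 / 0.6347 = 4.206 ppm.
FC to add: 4.206 − 0.1 = 4.106 mg/L as Cl₂.
Cl₂ equivalent: 4.106 mg/L × 533,685 L = 2192 g.
Product at 68.5% available Cl: 2192 / 0.685 = 3199 g.

3.20 kg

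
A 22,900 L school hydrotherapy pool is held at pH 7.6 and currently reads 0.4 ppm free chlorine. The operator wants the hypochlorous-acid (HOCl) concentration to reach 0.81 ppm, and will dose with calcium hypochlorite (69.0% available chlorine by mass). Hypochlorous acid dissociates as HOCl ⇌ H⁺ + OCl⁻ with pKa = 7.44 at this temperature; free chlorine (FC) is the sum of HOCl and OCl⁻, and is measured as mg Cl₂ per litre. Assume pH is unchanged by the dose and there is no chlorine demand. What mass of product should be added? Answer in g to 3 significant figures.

52.5 g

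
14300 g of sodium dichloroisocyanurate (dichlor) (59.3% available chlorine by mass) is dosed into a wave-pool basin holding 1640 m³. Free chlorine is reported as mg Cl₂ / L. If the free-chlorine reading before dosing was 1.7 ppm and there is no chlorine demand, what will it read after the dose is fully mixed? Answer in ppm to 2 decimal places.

6.87 ppm

Volume: 1640 m³ = 1,640,000 L.
Available chlorine delivered: 14,300 g × 0.593 = 8480 g as Cl₂.
Concentration rise: 8480 g / 1,640,000 L = 5.171 mg/L = 5.17 ppm.
Final FC: 1.7 + 5.17 = 6.87 ppm.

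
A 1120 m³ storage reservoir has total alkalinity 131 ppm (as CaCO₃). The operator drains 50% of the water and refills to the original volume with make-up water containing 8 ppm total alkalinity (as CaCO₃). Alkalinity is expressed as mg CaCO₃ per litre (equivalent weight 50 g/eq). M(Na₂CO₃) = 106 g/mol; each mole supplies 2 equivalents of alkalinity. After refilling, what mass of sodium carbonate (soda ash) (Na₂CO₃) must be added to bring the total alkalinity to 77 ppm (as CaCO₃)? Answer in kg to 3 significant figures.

8.90 kg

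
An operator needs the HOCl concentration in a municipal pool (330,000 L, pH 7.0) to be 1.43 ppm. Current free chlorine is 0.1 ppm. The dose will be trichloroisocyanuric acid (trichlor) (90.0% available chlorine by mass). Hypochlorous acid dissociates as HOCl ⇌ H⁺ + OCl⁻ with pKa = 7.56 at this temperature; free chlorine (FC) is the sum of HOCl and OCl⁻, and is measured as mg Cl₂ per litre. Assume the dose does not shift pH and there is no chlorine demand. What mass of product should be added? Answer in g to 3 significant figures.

[OCl⁻]/[HOCl] = 10^(pH − pKa) = 10^(7.0 − 7.56) = 0.2754; fraction as HOCl = 1/(1 + 0.2754) = 0.7841.
Free chlorine required for 1.43 ppm HOCl: 1.43 / 0.7841 = 1.824 ppm.
FC to add: 1.824 − 0.1 = 1.724 mg/L as Cl₂.
Cl₂ equivalent: 1.724 mg/L × 330,000 L = 568.9 g.
Product at 90.0% available Cl: 568.9 / 0.9 = 632.1 g.

632 g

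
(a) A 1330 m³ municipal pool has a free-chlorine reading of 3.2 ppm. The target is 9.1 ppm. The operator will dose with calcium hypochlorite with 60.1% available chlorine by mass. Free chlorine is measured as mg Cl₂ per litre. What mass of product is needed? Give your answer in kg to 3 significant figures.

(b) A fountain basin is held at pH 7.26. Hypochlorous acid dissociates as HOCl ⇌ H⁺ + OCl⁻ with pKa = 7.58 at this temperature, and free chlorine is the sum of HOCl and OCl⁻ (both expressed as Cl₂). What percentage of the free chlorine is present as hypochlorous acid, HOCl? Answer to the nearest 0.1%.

(a) Volume: 1330 m³ = 1,330,000 L.
(a) Chlorine deficit: 9.1 − 3.2 = 5.9 ppm = 5.9 mg/L as Cl₂.
(a) Cl₂ equivalent needed: 5.9 mg/L × 1,330,000 L = 7,847,000 mg = 7847 g.
(a) Product at 60.1% available chlorine: 7847 / 0.601 = 13,060 g.

(b) [OCl⁻]/[HOCl] = 10^(pH − pKa) = 10^(7.26 − 7.58) = 10^-0.32 = 0.4786.
(b) Fraction as HOCl = 1 / (1 + 0.4786) = 0.6763.

(a) 13.1 kg; (b) 67.6%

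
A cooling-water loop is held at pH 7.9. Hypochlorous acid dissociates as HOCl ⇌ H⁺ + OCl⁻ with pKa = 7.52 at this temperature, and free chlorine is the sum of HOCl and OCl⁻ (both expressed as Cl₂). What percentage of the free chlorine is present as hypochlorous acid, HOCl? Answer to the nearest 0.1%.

[OCl⁻]/[HOCl] = 10^(pH − pKa) = 10^(7.9 − 7.52) = 10^0.38 = 2.399.
Fraction as HOCl = 1 / (1 + 2.399) = 0.2942.

29.4%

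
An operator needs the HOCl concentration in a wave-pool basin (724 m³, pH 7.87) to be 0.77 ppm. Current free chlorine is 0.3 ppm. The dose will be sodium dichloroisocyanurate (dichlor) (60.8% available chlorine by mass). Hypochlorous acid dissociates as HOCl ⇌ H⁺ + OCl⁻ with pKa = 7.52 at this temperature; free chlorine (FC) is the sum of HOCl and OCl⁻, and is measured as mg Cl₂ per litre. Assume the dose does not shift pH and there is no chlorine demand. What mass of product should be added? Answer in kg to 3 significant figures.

Volume: 724 m³ = 724,000 L.
[OCl⁻]/[HOCl] = 10^(pH − pKa) = 10^(7.87 − 7.52) = 2.239; fraction as HOCl = 1/(1 + 2.239) = 0.3088.
Free chlorine required for 0.77 ppm HOCl: 0.77 / 0.3088 = 2.494 ppm.
FC to add: 2.494 − 0.3 = 2.194 mg/L as Cl₂.
Cl₂ equivalent: 2.194 mg/L × 724,000 L = 1588 g.
Product at 60.8% available Cl: 1588 / 0.608 = 2612 g.

2.61 kg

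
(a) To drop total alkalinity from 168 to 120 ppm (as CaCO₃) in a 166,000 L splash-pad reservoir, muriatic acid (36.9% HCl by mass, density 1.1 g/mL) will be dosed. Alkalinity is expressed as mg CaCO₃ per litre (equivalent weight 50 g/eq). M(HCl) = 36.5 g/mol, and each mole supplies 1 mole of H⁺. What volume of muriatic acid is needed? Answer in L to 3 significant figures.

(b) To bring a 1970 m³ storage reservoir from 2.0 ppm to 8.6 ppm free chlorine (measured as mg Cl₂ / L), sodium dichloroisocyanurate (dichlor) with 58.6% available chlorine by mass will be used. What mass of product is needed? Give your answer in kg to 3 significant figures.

(a) Alkalinity to neutralize: (168 − 120) = 48 mg/L as CaCO₃ × 166,000 L = 7968 g as CaCO₃.
(a) Equivalents of H⁺ required: 7968 ÷ 50 g/eq = 159.4 eq = 159.4 mol HCl.
(a) Mass of HCl: 159.4 × 36.5 = 5817 g.
(a) Mass of 36.9% solution: 5817 / 0.369 = 15,760 g.
(a) Volume: 15,760 g ÷ 1.1 g/mL = 14,330 mL.

(b) Volume: 1970 m³ = 1,970,000 L.
(b) Chlorine deficit: 8.6 − 2.0 = 6.6 ppm = 6.6 mg/L as Cl₂.
(b) Cl₂ equivalent needed: 6.6 mg/L × 1,970,000 L = 13,000,000 mg = 13,000 g.
(b) Product at 58.6% available chlorine: 13,000 / 0.586 = 22,190 g.

(a) 14.3 L; (b) 22.2 kg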